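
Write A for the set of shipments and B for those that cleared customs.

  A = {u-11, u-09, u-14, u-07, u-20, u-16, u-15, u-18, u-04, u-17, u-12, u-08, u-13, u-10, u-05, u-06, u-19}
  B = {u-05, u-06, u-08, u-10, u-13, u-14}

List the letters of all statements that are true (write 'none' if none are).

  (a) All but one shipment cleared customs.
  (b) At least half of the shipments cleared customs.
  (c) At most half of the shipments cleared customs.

|A| = 17, |A ∩ B| = 6, |A ∖ B| = 11.
(a) |A ∖ B| = 1: fails.
(b) |A ∩ B| ≥ |A ∖ B|: fails.
(c) |A ∩ B| ≤ |A ∖ B|: holds.

(c)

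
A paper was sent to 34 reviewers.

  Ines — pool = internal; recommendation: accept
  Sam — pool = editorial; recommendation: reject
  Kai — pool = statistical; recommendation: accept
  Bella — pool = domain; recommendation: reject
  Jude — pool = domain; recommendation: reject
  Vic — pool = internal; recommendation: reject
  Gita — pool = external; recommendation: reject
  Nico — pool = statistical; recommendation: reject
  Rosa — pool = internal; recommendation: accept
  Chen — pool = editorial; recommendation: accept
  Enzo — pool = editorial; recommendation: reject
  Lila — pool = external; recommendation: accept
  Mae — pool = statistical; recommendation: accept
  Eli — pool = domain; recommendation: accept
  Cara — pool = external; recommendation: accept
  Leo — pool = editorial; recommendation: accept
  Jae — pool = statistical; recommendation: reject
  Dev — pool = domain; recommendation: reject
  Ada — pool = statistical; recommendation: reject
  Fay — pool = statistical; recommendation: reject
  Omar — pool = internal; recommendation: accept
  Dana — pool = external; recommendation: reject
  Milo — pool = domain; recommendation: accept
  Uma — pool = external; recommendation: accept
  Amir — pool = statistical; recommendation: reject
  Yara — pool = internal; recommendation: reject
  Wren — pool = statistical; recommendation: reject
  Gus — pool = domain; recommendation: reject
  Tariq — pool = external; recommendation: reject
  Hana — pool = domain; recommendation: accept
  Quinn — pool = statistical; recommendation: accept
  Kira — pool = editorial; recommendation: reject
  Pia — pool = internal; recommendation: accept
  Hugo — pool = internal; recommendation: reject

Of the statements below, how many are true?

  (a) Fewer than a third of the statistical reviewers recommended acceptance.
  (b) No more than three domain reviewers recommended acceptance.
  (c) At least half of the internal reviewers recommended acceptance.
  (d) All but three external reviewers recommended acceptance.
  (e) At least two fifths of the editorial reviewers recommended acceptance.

4

(a) statistical: |A| = 9, |A ∩ B| = 3; needs |A ∩ B| / |A| < 1/3 — false.
(b) domain: |A| = 7, |A ∩ B| = 3; needs |A ∩ B| ≤ 3 — true.
(c) internal: |A| = 7, |A ∩ B| = 4; needs |A ∩ B| ≥ |A ∖ B| — true.
(d) external: |A| = 6, |A ∩ B| = 3; needs |A ∖ B| = 3 — true.
(e) editorial: |A| = 5, |A ∩ B| = 2; needs |A ∩ B| / |A| ≥ 2/5 — true.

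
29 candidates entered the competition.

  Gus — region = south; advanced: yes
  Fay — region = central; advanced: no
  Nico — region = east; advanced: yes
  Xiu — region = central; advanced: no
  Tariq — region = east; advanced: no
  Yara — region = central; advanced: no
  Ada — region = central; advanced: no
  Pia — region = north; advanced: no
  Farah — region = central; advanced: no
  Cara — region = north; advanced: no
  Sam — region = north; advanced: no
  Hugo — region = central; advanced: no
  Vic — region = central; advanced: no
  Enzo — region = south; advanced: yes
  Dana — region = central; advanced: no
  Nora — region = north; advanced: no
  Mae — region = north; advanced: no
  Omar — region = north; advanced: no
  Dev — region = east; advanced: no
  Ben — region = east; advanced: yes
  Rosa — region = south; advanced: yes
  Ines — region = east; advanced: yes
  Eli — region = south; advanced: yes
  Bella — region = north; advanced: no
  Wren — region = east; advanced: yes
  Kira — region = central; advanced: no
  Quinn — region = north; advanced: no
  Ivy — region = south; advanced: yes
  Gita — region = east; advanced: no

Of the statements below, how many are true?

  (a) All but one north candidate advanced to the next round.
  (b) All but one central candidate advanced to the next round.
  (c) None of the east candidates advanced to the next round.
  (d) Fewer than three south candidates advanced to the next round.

(a) north: |A| = 8, |A ∩ B| = 0; needs |A ∖ B| = 1 — false.
(b) central: |A| = 9, |A ∩ B| = 0; needs |A ∖ B| = 1 — false.
(c) east: |A| = 7, |A ∩ B| = 4; needs A ∩ B = ∅ (|A ∩ B| = 0) — false.
(d) south: |A| = 5, |A ∩ B| = 5; needs |A ∩ B| < 3 — false.

0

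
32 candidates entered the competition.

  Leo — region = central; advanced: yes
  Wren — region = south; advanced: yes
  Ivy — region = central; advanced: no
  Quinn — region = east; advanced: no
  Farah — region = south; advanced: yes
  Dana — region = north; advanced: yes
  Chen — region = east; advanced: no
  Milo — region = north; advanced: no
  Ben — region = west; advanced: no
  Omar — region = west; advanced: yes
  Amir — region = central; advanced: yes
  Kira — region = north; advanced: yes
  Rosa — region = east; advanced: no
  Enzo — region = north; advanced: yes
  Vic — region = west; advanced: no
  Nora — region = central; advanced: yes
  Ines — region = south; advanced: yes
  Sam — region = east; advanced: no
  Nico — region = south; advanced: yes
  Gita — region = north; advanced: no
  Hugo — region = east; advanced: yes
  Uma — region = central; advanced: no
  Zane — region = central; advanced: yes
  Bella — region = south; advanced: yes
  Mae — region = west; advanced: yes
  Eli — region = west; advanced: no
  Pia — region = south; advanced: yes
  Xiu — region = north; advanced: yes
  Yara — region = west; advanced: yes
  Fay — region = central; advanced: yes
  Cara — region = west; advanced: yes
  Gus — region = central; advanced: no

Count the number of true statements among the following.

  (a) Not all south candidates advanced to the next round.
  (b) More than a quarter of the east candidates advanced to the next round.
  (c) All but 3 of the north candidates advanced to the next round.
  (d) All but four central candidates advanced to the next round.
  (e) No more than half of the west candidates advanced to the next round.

(a) south: |A| = 6, |A ∩ B| = 6; needs A ⊄ B (|A ∖ B| ≥ 1) — false.
(b) east: |A| = 5, |A ∩ B| = 1; needs |A ∩ B| / |A| > 1/4 — false.
(c) north: |A| = 6, |A ∩ B| = 4; needs |A ∖ B| = 3 — false.
(d) central: |A| = 8, |A ∩ B| = 5; needs |A ∖ B| = 4 — false.
(e) west: |A| = 7, |A ∩ B| = 4; needs |A ∩ B| ≤ |A ∖ B| — false.

0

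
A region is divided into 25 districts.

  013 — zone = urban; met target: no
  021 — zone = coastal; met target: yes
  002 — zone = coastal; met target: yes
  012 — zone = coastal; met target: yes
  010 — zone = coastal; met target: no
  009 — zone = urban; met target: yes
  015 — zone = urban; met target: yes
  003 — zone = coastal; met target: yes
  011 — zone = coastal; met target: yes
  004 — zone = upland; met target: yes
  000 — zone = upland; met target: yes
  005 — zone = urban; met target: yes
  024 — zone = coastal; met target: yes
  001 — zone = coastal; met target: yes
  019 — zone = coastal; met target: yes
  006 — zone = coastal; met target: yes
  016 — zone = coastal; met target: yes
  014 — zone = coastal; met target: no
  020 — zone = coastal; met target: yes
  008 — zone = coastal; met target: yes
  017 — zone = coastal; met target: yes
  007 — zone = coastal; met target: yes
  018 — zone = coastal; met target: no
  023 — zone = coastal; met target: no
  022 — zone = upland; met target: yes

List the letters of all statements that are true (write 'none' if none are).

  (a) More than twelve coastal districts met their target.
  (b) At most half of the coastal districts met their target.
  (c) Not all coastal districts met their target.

|A| = 18, |A ∩ B| = 14, |A ∖ B| = 4.
(a) |A ∩ B| > 12: holds.
(b) |A ∩ B| ≤ |A ∖ B|: fails.
(c) A ⊄ B (|A ∖ B| ≥ 1): holds.

(a), (c)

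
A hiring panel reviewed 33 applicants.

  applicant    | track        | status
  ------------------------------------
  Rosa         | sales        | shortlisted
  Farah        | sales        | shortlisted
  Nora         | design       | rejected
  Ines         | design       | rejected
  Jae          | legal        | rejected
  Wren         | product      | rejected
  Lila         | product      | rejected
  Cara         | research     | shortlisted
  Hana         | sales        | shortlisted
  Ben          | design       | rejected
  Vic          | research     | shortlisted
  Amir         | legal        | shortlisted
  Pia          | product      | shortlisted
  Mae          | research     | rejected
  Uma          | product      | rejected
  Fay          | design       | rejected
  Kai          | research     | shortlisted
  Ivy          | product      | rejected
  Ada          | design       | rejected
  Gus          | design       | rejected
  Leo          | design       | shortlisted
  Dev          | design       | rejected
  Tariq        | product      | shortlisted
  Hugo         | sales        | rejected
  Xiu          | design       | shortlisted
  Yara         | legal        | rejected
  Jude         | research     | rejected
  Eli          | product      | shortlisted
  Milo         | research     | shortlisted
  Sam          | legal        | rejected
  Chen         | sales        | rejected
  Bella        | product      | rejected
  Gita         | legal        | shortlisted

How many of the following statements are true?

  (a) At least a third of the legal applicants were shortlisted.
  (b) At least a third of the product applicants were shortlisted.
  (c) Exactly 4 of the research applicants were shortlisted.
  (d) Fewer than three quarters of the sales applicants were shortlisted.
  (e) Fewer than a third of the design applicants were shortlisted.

5

(a) legal: |A| = 5, |A ∩ B| = 2; needs |A ∩ B| / |A| ≥ 1/3 — true.
(b) product: |A| = 8, |A ∩ B| = 3; needs |A ∩ B| / |A| ≥ 1/3 — true.
(c) research: |A| = 6, |A ∩ B| = 4; needs |A ∩ B| = 4 — true.
(d) sales: |A| = 5, |A ∩ B| = 3; needs |A ∩ B| / |A| < 3/4 — true.
(e) design: |A| = 9, |A ∩ B| = 2; needs |A ∩ B| / |A| < 1/3 — true.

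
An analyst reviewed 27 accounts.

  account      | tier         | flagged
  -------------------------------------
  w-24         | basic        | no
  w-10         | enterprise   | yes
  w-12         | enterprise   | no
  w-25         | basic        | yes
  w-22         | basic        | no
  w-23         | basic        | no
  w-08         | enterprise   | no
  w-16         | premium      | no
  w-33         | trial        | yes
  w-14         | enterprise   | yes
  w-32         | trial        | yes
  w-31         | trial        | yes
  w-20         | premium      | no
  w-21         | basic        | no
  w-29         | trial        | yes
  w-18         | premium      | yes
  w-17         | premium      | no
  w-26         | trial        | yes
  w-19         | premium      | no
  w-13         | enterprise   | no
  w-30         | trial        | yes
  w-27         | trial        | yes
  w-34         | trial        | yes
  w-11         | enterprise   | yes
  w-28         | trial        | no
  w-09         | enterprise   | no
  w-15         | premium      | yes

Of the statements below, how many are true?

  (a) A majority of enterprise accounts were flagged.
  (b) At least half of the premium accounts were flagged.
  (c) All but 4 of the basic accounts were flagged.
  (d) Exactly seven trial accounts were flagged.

1

(a) enterprise: |A| = 7, |A ∩ B| = 3; needs |A ∩ B| > |A ∖ B| — false.
(b) premium: |A| = 6, |A ∩ B| = 2; needs |A ∩ B| ≥ |A ∖ B| — false.
(c) basic: |A| = 5, |A ∩ B| = 1; needs |A ∖ B| = 4 — true.
(d) trial: |A| = 9, |A ∩ B| = 8; needs |A ∩ B| = 7 — false.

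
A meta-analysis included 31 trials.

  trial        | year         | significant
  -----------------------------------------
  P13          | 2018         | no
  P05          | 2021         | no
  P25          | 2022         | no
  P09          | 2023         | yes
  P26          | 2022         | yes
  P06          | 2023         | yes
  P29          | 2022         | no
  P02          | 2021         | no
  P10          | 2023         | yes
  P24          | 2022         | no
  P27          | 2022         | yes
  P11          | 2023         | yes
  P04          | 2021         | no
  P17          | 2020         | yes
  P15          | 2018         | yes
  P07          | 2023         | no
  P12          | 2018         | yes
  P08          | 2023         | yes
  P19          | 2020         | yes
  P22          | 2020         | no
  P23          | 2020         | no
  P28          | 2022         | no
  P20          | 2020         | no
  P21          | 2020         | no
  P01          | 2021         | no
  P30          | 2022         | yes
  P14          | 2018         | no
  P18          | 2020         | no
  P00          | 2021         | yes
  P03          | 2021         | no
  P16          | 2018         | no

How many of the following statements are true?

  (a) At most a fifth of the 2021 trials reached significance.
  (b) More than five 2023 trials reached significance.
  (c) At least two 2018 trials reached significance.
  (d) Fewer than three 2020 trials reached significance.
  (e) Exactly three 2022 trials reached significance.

4

(a) 2021: |A| = 6, |A ∩ B| = 1; needs |A ∩ B| / |A| ≤ 1/5 — true.
(b) 2023: |A| = 6, |A ∩ B| = 5; needs |A ∩ B| > 5 — false.
(c) 2018: |A| = 5, |A ∩ B| = 2; needs |A ∩ B| ≥ 2 — true.
(d) 2020: |A| = 7, |A ∩ B| = 2; needs |A ∩ B| < 3 — true.
(e) 2022: |A| = 7, |A ∩ B| = 3; needs |A ∩ B| = 3 — true.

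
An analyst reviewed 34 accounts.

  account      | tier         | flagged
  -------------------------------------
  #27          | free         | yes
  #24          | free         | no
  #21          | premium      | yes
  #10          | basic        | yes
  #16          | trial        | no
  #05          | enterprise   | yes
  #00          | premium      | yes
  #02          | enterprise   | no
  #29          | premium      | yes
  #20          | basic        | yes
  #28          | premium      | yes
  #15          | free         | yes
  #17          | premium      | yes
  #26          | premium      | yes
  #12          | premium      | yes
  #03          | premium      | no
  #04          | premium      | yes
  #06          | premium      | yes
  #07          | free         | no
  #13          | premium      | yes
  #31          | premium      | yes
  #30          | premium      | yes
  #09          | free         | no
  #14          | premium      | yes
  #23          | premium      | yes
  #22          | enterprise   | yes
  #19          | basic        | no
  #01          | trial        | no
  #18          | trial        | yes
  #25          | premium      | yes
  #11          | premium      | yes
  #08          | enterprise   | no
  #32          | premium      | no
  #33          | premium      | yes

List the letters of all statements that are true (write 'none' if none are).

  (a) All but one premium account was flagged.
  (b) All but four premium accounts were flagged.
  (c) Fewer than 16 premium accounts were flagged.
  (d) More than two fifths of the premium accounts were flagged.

|A| = 19, |A ∩ B| = 17, |A ∖ B| = 2.
(a) |A ∖ B| = 1: fails.
(b) |A ∖ B| = 4: fails.
(c) |A ∩ B| < 16: fails.
(d) |A ∩ B| / |A| > 2/5: holds.

(d)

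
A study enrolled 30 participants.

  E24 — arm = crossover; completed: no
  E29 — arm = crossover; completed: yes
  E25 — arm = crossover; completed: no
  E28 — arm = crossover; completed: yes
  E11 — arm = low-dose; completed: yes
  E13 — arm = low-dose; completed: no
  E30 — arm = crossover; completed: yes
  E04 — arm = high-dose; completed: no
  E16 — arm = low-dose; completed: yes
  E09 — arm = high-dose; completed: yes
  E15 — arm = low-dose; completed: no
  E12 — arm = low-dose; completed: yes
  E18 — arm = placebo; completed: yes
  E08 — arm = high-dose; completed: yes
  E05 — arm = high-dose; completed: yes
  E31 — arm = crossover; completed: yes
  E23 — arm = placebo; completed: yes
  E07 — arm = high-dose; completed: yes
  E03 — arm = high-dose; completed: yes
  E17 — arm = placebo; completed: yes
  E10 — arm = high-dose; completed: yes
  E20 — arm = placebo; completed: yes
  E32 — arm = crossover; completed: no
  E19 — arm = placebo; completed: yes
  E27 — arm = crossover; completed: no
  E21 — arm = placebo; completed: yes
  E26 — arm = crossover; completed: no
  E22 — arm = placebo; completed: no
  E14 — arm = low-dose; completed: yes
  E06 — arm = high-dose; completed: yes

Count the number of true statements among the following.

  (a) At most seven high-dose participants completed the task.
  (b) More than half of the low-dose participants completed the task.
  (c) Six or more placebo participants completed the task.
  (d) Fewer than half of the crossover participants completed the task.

4

(a) high-dose: |A| = 8, |A ∩ B| = 7; needs |A ∩ B| ≤ 7 — true.
(b) low-dose: |A| = 6, |A ∩ B| = 4; needs |A ∩ B| > |A ∖ B| — true.
(c) placebo: |A| = 7, |A ∩ B| = 6; needs |A ∩ B| ≥ 6 — true.
(d) crossover: |A| = 9, |A ∩ B| = 4; needs |A ∩ B| < |A ∖ B| — true.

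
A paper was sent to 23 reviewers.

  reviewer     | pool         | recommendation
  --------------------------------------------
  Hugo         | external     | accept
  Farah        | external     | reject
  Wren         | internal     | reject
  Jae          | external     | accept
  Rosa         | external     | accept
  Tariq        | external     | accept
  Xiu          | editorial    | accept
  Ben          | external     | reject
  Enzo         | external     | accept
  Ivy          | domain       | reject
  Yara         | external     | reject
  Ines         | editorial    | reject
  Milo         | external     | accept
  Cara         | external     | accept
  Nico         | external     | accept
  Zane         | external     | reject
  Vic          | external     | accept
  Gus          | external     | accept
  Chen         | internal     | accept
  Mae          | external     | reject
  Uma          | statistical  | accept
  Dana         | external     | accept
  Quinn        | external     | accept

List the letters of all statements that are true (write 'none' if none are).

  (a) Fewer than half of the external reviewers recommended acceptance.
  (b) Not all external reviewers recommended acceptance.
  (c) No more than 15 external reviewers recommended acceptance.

|A| = 17, |A ∩ B| = 12, |A ∖ B| = 5.
(a) |A ∩ B| < |A ∖ B|: fails.
(b) A ⊄ B (|A ∖ B| ≥ 1): holds.
(c) |A ∩ B| ≤ 15: holds.

(b), (c)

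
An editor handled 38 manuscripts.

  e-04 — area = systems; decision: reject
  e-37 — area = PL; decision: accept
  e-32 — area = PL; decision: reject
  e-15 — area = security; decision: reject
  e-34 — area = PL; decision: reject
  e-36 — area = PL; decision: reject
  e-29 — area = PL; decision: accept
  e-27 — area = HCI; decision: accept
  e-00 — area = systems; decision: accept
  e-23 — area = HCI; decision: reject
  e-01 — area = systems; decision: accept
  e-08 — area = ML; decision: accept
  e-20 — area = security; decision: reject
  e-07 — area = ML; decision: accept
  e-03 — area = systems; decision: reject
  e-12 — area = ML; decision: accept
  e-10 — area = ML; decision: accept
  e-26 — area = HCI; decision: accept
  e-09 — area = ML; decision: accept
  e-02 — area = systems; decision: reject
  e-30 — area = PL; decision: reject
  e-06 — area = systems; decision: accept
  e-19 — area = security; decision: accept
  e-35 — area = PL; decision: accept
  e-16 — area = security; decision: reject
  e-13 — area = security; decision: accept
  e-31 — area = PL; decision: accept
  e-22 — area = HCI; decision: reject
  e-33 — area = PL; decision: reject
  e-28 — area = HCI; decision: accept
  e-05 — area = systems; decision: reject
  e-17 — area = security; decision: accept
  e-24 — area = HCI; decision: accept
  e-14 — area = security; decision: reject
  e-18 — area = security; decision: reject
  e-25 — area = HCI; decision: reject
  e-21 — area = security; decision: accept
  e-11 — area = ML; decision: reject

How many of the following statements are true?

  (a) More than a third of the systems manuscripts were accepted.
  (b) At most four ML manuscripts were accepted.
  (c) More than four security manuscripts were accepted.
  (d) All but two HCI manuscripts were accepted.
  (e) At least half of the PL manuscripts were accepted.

(a) systems: |A| = 7, |A ∩ B| = 3; needs |A ∩ B| / |A| > 1/3 — true.
(b) ML: |A| = 6, |A ∩ B| = 5; needs |A ∩ B| ≤ 4 — false.
(c) security: |A| = 9, |A ∩ B| = 4; needs |A ∩ B| > 4 — false.
(d) HCI: |A| = 7, |A ∩ B| = 4; needs |A ∖ B| = 2 — false.
(e) PL: |A| = 9, |A ∩ B| = 4; needs |A ∩ B| ≥ |A ∖ B| — false.

1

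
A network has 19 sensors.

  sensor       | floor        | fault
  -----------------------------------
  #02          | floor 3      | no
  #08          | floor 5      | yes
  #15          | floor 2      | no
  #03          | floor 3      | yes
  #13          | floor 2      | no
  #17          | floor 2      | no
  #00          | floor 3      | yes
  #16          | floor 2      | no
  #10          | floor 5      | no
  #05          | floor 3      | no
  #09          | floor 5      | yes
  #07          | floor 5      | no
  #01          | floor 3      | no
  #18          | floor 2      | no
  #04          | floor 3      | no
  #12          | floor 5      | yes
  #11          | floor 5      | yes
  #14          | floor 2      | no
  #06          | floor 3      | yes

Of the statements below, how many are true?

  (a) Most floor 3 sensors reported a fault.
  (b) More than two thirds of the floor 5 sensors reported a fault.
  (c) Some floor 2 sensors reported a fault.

0

(a) floor 3: |A| = 7, |A ∩ B| = 3; needs |A ∩ B| > |A ∖ B| — false.
(b) floor 5: |A| = 6, |A ∩ B| = 4; needs |A ∩ B| / |A| > 2/3 — false.
(c) floor 2: |A| = 6, |A ∩ B| = 0; needs A ∩ B ≠ ∅ (|A ∩ B| ≥ 1) — false.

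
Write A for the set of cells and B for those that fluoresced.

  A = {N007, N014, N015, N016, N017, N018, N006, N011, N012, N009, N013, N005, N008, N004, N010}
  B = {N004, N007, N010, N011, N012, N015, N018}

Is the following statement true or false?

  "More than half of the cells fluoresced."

False

'More than half of the cells fluoresced' holds iff |A ∩ B| > |A ∖ B|.
|A| = 15, |A ∩ B| = 7, |A ∖ B| = 8.
7 < 8, so the statement is false.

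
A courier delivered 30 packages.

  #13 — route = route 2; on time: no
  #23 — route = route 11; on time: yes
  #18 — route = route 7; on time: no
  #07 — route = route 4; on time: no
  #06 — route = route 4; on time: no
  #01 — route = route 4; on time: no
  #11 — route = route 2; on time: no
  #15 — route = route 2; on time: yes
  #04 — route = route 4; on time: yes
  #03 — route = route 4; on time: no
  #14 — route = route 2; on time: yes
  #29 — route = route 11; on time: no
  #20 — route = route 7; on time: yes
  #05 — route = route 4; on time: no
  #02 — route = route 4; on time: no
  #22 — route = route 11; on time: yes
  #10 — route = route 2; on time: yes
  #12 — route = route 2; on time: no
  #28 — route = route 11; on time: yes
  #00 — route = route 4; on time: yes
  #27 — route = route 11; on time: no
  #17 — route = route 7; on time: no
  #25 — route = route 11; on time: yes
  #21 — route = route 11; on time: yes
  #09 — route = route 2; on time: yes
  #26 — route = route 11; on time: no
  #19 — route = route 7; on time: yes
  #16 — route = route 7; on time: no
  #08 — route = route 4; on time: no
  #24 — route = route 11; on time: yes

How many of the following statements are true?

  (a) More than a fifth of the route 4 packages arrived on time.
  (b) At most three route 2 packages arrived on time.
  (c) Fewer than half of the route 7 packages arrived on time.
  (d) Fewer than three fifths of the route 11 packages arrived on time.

(a) route 4: |A| = 9, |A ∩ B| = 2; needs |A ∩ B| / |A| > 1/5 — true.
(b) route 2: |A| = 7, |A ∩ B| = 4; needs |A ∩ B| ≤ 3 — false.
(c) route 7: |A| = 5, |A ∩ B| = 2; needs |A ∩ B| < |A ∖ B| — true.
(d) route 11: |A| = 9, |A ∩ B| = 6; needs |A ∩ B| / |A| < 3/5 — false.

2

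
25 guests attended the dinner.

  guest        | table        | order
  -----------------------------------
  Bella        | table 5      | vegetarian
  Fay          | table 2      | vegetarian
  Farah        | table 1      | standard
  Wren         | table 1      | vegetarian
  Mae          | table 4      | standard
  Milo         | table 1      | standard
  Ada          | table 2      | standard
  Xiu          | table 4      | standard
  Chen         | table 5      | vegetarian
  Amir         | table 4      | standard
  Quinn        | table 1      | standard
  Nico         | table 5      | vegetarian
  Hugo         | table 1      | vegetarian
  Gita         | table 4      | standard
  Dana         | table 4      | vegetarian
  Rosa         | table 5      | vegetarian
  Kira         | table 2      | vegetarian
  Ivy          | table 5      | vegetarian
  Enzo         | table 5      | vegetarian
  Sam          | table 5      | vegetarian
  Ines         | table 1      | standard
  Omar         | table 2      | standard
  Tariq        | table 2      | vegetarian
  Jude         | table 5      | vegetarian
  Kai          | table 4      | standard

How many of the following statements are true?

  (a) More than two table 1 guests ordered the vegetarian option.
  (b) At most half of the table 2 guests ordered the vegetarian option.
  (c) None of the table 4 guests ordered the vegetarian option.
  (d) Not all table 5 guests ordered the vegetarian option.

0

(a) table 1: |A| = 6, |A ∩ B| = 2; needs |A ∩ B| > 2 — false.
(b) table 2: |A| = 5, |A ∩ B| = 3; needs |A ∩ B| ≤ |A ∖ B| — false.
(c) table 4: |A| = 6, |A ∩ B| = 1; needs A ∩ B = ∅ (|A ∩ B| = 0) — false.
(d) table 5: |A| = 8, |A ∩ B| = 8; needs A ⊄ B (|A ∖ B| ≥ 1) — false.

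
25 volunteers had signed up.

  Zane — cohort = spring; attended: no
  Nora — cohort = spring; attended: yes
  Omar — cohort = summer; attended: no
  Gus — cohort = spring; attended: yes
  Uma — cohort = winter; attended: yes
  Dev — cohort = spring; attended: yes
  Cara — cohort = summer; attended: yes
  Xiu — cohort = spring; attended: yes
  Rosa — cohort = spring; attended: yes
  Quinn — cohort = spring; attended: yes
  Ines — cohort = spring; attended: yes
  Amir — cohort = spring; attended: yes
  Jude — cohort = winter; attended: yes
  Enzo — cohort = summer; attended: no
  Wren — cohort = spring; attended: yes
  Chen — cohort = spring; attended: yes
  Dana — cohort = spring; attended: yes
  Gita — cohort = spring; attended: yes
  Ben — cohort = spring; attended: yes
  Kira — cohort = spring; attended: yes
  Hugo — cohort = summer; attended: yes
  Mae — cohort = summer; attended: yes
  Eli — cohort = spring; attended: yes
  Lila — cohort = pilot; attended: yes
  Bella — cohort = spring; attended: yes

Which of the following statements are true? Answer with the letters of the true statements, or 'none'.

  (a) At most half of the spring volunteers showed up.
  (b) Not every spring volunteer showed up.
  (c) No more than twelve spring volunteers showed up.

(b)

|A| = 17, |A ∩ B| = 16, |A ∖ B| = 1.
(a) |A ∩ B| ≤ |A ∖ B|: fails.
(b) A ⊄ B (|A ∖ B| ≥ 1): holds.
(c) |A ∩ B| ≤ 12: fails.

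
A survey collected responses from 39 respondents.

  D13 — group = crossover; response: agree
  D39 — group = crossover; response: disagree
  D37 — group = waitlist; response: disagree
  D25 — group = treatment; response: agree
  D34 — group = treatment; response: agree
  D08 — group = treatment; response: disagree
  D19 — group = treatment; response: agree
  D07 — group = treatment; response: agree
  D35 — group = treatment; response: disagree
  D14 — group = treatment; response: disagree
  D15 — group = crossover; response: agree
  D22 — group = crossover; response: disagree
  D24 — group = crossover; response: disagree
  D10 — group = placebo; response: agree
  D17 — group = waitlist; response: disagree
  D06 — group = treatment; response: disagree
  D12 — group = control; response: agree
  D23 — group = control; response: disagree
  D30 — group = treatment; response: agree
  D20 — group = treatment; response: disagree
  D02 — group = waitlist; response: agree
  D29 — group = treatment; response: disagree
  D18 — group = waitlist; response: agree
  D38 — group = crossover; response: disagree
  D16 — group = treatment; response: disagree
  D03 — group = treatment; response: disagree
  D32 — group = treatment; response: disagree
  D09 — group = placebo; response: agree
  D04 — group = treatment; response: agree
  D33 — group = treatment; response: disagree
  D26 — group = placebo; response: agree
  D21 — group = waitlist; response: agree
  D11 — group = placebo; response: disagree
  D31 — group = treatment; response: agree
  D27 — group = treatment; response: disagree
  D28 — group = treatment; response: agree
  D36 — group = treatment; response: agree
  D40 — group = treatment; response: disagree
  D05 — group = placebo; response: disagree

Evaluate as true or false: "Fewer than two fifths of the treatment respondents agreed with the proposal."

False

The determiner here denotes the relation: |A ∩ B| / |A| < 2/5.
|A| = 21, |A ∩ B| = 9, |A ∖ B| = 12.
|A ∩ B|/|A| = 9/21, so the statement is false.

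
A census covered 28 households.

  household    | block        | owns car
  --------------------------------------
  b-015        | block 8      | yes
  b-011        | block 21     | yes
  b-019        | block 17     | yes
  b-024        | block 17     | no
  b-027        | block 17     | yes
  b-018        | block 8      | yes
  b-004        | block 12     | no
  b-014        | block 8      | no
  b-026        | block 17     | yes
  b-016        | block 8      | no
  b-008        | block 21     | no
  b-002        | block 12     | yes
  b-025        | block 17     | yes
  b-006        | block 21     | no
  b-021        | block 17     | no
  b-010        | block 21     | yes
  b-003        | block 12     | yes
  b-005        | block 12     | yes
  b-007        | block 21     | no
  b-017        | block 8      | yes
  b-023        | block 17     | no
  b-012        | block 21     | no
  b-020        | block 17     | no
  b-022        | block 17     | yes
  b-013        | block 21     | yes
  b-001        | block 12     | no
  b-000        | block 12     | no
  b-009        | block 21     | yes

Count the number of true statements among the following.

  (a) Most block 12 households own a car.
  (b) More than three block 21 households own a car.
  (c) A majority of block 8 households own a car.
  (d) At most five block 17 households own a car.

3

(a) block 12: |A| = 6, |A ∩ B| = 3; needs |A ∩ B| > |A ∖ B| — false.
(b) block 21: |A| = 8, |A ∩ B| = 4; needs |A ∩ B| > 3 — true.
(c) block 8: |A| = 5, |A ∩ B| = 3; needs |A ∩ B| > |A ∖ B| — true.
(d) block 17: |A| = 9, |A ∩ B| = 5; needs |A ∩ B| ≤ 5 — true.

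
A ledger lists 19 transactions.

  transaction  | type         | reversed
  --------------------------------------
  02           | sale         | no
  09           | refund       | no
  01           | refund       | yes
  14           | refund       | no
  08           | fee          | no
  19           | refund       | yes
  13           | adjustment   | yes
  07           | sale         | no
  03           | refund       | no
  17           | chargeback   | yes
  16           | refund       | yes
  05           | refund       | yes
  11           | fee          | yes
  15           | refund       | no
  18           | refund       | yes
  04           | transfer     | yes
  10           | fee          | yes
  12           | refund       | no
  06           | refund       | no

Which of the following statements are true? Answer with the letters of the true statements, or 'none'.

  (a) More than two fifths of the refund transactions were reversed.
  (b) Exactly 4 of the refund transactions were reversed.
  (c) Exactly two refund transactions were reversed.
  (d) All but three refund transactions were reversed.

|A| = 11, |A ∩ B| = 5, |A ∖ B| = 6.
(a) |A ∩ B| / |A| > 2/5: holds.
(b) |A ∩ B| = 4: fails.
(c) |A ∩ B| = 2: fails.
(d) |A ∖ B| = 3: fails.

(a)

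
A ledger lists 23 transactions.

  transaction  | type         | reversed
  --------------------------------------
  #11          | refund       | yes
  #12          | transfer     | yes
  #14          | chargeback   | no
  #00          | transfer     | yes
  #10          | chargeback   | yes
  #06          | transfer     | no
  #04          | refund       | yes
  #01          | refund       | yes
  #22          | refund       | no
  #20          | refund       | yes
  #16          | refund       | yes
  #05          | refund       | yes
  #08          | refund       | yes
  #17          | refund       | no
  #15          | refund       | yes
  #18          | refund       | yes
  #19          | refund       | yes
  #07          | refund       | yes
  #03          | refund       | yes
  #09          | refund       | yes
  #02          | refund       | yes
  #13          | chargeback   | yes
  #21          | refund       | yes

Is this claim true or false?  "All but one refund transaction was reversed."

'All but one refund transaction was reversed' holds iff |A ∖ B| = 1.
|A| = 17, |A ∩ B| = 15, |A ∖ B| = 2.
|A ∖ B| = 2, so the statement is false.

False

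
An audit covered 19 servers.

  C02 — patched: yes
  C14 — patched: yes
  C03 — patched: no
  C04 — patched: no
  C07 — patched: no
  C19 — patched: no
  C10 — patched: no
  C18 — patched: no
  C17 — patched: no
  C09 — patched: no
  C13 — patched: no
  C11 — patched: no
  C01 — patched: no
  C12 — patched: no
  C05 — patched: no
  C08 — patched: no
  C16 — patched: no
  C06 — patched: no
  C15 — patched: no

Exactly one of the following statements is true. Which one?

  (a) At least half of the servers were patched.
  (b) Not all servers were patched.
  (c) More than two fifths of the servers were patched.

|A| = 19, |A ∩ B| = 2, |A ∖ B| = 17.
(a) requires |A ∩ B| ≥ |A ∖ B|: false.
(b) requires A ⊄ B (|A ∖ B| ≥ 1): true.
(c) requires |A ∩ B| / |A| > 2/5: false.

(b)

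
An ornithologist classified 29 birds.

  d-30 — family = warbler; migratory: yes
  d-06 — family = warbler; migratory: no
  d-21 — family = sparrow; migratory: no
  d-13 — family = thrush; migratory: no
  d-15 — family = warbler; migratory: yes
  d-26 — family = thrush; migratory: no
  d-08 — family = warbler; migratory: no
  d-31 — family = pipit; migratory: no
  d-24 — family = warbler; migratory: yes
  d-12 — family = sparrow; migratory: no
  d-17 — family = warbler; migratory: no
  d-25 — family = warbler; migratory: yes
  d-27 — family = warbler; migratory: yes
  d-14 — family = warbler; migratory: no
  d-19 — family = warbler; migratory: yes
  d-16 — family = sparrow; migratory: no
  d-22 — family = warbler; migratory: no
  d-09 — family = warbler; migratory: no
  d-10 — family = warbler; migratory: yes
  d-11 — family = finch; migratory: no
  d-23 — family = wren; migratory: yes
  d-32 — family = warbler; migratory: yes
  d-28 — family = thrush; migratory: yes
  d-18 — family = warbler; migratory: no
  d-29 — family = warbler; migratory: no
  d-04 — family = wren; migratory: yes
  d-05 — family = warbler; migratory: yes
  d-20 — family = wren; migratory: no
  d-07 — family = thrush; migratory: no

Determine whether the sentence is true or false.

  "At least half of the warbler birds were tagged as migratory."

The determiner here denotes the relation: |A ∩ B| ≥ |A ∖ B|.
|A| = 17, |A ∩ B| = 9, |A ∖ B| = 8.
9 > 8, so the statement is true.

True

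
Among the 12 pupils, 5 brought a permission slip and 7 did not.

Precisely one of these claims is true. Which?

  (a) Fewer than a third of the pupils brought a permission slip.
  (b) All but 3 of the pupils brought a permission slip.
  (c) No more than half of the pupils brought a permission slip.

|A| = 12, |A ∩ B| = 5, |A ∖ B| = 7.
(a) requires |A ∩ B| / |A| < 1/3: false.
(b) requires |A ∖ B| = 3: false.
(c) requires |A ∩ B| ≤ |A ∖ B|: true.

(c)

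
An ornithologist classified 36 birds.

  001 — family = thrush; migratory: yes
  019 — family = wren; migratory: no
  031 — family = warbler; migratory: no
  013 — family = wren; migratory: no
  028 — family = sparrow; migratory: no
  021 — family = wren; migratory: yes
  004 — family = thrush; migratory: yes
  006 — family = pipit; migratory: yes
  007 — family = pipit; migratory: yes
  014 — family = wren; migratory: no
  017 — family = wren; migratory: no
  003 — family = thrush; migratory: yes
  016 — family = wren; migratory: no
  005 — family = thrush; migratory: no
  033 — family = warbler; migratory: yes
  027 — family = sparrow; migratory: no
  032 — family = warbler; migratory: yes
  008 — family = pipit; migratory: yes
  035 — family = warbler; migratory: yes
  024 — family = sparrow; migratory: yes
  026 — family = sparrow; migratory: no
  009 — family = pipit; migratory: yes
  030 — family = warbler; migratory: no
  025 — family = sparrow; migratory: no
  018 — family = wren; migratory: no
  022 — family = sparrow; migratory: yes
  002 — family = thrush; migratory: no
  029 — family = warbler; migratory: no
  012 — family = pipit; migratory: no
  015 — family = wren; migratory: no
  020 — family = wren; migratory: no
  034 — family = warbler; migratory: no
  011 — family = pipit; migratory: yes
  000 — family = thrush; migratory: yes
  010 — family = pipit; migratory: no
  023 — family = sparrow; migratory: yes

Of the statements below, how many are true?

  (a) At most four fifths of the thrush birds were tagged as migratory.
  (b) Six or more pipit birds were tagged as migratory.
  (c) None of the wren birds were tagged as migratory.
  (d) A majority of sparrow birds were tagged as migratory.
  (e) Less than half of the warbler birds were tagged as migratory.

2

(a) thrush: |A| = 6, |A ∩ B| = 4; needs |A ∩ B| / |A| ≤ 4/5 — true.
(b) pipit: |A| = 7, |A ∩ B| = 5; needs |A ∩ B| ≥ 6 — false.
(c) wren: |A| = 9, |A ∩ B| = 1; needs A ∩ B = ∅ (|A ∩ B| = 0) — false.
(d) sparrow: |A| = 7, |A ∩ B| = 3; needs |A ∩ B| > |A ∖ B| — false.
(e) warbler: |A| = 7, |A ∩ B| = 3; needs |A ∩ B| < |A ∖ B| — true.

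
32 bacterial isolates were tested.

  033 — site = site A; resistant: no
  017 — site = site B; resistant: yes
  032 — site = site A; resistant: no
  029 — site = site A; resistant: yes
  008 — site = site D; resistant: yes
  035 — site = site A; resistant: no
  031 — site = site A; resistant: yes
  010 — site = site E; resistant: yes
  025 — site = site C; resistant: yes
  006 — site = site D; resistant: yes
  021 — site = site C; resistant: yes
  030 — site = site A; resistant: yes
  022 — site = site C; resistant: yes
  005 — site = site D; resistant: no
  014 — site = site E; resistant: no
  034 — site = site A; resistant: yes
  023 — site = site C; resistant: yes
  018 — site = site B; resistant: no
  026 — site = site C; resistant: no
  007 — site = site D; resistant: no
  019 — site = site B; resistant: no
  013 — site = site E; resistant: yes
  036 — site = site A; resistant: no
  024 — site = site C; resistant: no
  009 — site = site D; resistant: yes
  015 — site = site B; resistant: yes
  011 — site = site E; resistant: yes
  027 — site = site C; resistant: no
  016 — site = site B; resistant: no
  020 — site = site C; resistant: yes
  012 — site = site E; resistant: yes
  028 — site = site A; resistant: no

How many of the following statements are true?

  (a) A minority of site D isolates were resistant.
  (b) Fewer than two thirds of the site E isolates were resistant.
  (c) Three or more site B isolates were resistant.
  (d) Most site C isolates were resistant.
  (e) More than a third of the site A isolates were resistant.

(a) site D: |A| = 5, |A ∩ B| = 3; needs |A ∩ B| < |A ∖ B| — false.
(b) site E: |A| = 5, |A ∩ B| = 4; needs |A ∩ B| / |A| < 2/3 — false.
(c) site B: |A| = 5, |A ∩ B| = 2; needs |A ∩ B| ≥ 3 — false.
(d) site C: |A| = 8, |A ∩ B| = 5; needs |A ∩ B| > |A ∖ B| — true.
(e) site A: |A| = 9, |A ∩ B| = 4; needs |A ∩ B| / |A| > 1/3 — true.

2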